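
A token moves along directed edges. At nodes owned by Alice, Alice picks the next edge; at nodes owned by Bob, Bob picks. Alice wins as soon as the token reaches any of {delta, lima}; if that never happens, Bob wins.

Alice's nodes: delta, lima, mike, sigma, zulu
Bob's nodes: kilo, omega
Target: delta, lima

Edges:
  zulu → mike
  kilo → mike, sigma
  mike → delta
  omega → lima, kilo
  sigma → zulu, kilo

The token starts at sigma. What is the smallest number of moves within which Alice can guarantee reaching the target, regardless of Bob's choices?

3

A0 = {delta, lima}
A1: add {mike} — mike (Alice) has mike→delta.
A2: add {zulu} — zulu (Alice) has zulu→mike.
A3: add {sigma} — sigma (Alice) has sigma→zulu.
sigma enters the attractor at level 3, so Alice can force the target in 3 moves from there.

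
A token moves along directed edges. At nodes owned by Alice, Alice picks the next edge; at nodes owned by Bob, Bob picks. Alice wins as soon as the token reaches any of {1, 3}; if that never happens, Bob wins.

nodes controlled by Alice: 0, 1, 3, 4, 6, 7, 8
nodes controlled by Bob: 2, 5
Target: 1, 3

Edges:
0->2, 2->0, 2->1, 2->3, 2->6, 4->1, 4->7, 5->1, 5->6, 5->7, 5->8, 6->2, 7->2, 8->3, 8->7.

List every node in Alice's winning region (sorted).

A0 = {1, 3}
A1: add {4, 8} — 4 (Alice) has 4→1; 8 (Alice) has 8→3.
A2 = A1; e.g. 0 (Alice) has no edge into A1. Fixed point.
Alice's winning region = {1, 3, 4, 8}.

1, 3, 4, 8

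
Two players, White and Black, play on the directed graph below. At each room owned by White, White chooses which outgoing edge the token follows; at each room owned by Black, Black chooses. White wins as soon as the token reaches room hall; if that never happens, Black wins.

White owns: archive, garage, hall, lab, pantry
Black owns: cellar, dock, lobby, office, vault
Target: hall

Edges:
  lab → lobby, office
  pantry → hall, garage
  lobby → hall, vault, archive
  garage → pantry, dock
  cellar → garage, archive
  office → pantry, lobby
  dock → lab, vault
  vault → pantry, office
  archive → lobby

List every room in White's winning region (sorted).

garage, hall, pantry

A0 = {hall}
A1: add {pantry} — pantry (White) has pantry→hall.
A2: add {garage} — garage (White) has garage→pantry.
A3 = A2; e.g. lab (White) has no edge into A2. Fixed point.
White's winning region = {garage, hall, pantry}.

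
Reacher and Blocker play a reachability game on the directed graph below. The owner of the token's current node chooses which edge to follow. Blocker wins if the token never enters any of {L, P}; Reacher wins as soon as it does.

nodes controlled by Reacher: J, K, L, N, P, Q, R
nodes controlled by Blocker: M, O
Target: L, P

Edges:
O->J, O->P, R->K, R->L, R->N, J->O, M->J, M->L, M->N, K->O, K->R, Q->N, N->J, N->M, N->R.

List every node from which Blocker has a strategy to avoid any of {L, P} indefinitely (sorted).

J, M, O

A0 = {L, P}
A1: add {R} — R (Reacher) has R→L.
A2: add {K, N} — K (Reacher) has K→R; N (Reacher) has N→R.
A3: add {Q} — Q (Reacher) has Q→N.
A4 = A3; e.g. J (Reacher) has no edge into A3. Fixed point.
Reacher's attractor = {K, L, N, P, Q, R}; Blocker avoids the target exactly from the complement.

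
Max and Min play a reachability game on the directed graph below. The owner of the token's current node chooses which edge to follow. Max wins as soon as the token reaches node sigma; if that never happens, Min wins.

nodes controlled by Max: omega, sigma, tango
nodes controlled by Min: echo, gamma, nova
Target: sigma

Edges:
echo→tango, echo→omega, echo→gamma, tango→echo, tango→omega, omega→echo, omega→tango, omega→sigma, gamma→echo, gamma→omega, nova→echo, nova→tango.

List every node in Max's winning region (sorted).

A0 = {sigma}
A1: add {omega} — omega (Max) has omega→sigma.
A2: add {tango} — tango (Max) has tango→omega.
A3 = A2; e.g. echo (Min) can still go to gamma. Fixed point.
Max's winning region = {omega, sigma, tango}.

omega, sigma, tango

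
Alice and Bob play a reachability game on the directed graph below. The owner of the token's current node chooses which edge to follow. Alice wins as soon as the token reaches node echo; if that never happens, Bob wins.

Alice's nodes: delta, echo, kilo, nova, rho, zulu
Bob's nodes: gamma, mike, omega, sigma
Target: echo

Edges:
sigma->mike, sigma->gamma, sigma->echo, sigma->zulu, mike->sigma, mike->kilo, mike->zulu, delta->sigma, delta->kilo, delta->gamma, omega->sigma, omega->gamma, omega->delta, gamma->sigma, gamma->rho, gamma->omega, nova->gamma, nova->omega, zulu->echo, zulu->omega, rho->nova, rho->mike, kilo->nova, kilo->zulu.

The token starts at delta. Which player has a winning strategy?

Alice

A0 = {echo}
A1: add {zulu} — zulu (Alice) has zulu→echo.
A2: add {kilo} — kilo (Alice) has kilo→zulu.
A3: add {delta} — delta (Alice) has delta→kilo.
A4 = A3; e.g. sigma (Bob) can still go to mike. Fixed point.
delta ∈ A3, so Alice can force the target.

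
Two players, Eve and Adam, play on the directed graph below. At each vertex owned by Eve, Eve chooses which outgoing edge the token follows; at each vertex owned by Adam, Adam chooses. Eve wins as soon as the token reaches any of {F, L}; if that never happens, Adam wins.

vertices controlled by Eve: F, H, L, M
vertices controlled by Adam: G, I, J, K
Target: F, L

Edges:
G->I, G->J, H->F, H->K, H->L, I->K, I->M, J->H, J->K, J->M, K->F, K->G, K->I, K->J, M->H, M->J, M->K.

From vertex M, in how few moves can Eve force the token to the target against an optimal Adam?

A0 = {F, L}
A1: add {H} — H (Eve) has H→F.
A2: add {M} — M (Eve) has M→H.
A3 = A2; e.g. G (Adam) can still go to I. Fixed point.
M enters the attractor at level 2, so Eve can force the target in 2 moves from there.

2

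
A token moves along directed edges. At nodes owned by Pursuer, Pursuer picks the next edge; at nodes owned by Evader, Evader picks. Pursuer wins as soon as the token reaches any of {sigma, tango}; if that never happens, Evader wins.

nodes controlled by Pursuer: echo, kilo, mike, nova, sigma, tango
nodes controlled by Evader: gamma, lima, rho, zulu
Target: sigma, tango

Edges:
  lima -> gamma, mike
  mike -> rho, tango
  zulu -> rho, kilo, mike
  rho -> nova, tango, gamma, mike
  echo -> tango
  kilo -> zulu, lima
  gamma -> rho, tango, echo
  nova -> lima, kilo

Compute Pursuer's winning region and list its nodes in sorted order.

A0 = {sigma, tango}
A1: add {echo, mike} — echo (Pursuer) has echo→tango; mike (Pursuer) has mike→tango.
A2 = A1; e.g. zulu (Evader) can still go to rho. Fixed point.
Pursuer's winning region = {echo, mike, sigma, tango}.

echo, mike, sigma, tango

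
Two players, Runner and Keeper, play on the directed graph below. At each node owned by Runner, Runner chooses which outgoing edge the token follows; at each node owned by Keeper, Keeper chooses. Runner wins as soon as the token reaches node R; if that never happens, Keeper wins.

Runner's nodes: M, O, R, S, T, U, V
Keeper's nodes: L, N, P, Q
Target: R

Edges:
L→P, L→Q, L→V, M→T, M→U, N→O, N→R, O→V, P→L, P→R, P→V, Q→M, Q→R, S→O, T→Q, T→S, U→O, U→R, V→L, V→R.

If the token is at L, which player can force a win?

Keeper

A0 = {R}
A1: add {U, V} — U (Runner) has U→R; V (Runner) has V→R.
A2: add {M, O} — M (Runner) has M→U; O (Runner) has O→V.
A3: add {N, Q, S} — N (Keeper): all of {O, R} already in; Q (Keeper): all of {M, R} already in; S (Runner) has S→O.
A4: add {T} — T (Runner) has T→Q.
A5 = A4; e.g. L (Keeper) can still go to P. Fixed point.
L never enters the attractor, so Keeper can avoid the target forever.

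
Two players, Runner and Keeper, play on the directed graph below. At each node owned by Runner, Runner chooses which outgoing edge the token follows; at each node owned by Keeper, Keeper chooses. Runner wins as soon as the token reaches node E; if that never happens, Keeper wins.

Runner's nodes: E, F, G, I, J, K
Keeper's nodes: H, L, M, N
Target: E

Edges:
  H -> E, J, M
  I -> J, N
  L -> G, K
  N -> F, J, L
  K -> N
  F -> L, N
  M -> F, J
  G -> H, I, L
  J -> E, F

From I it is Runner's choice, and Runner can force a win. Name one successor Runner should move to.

A0 = {E}
A1: add {J} — J (Runner) has J→E.
A2: add {I} — I (Runner) has I→J.
A3: add {G} — G (Runner) has G→I.
A4 = A3; e.g. F (Runner) has no edge into A3. Fixed point.
From I, successor J is in the attractor (rank 1); the other successor N is not.

J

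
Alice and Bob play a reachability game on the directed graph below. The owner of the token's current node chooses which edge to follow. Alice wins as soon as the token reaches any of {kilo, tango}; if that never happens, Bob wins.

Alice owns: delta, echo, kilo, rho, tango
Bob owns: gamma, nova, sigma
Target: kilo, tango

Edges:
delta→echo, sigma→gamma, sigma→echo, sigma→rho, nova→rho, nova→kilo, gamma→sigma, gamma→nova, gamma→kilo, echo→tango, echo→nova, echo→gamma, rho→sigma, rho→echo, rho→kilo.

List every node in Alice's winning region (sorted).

delta, echo, kilo, nova, rho, tango

A0 = {kilo, tango}
A1: add {echo, rho} — echo (Alice) has echo→tango; rho (Alice) has rho→kilo.
A2: add {delta, nova} — delta (Alice) has delta→echo; nova (Bob): all of {rho, kilo} already in.
A3 = A2; e.g. sigma (Bob) can still go to gamma. Fixed point.
Alice's winning region = {delta, echo, kilo, nova, rho, tango}.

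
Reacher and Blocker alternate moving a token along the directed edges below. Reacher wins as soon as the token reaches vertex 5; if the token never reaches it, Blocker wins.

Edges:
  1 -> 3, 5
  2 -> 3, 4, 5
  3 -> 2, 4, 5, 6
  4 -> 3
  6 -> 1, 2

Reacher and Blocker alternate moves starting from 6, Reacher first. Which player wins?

Track states (vertex, player-to-move).
A0 = {(5,Reacher), (5,Blocker)}
A1: add {(1,Reacher), (2,Reacher), (3,Reacher)}.
A2: add {(1,Blocker), (4,Blocker), (6,Blocker)}.
A3: add {(6,Reacher)}.
(6,Reacher) ∈ A3 ⇒ Reacher forces the target.

Reacher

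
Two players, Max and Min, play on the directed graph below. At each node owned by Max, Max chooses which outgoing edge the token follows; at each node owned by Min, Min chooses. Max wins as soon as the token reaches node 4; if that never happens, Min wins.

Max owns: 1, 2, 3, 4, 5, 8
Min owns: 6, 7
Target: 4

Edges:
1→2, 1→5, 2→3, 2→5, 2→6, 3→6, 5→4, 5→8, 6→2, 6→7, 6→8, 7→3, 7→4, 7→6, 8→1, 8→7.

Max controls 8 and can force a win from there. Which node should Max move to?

A0 = {4}
A1: add {5} — 5 (Max) has 5→4.
A2: add {1, 2} — 1 (Max) has 1→5; 2 (Max) has 2→5.
A3: add {8} — 8 (Max) has 8→1.
A4 = A3; e.g. 3 (Max) has no edge into A3. Fixed point.
From 8, successor 1 is in the attractor (rank 2); the other successor 7 is not.

1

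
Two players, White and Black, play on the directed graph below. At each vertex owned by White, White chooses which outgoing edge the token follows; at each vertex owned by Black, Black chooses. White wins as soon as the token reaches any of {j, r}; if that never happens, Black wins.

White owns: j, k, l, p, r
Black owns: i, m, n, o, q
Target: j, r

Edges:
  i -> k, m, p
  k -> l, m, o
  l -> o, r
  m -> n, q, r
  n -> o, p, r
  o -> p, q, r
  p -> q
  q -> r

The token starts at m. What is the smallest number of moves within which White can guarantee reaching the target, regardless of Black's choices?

5

A0 = {j, r}
A1: add {l, q} — l (White) has l→r; q (Black): all of {r} already in.
A2: add {k, p} — k (White) has k→l; p (White) has p→q.
A3: add {o} — o (Black): all of {p, q, r} already in.
A4: add {n} — n (Black): all of {o, p, r} already in.
A5: add {m} — m (Black): all of {n, q, r} already in.
m enters the attractor at level 5, so White can force the target in 5 moves from there.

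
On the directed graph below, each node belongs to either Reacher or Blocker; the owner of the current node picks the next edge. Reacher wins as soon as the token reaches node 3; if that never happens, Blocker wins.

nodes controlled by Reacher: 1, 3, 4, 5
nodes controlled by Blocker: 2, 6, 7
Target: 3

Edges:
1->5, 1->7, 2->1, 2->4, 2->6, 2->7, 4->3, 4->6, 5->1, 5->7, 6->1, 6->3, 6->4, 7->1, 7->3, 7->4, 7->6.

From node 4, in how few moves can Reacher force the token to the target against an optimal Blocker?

1

A0 = {3}
A1: add {4} — 4 (Reacher) has 4→3.
A2 = A1; e.g. 1 (Reacher) has no edge into A1. Fixed point.
4 enters the attractor at level 1, so Reacher can force the target in 1 move from there.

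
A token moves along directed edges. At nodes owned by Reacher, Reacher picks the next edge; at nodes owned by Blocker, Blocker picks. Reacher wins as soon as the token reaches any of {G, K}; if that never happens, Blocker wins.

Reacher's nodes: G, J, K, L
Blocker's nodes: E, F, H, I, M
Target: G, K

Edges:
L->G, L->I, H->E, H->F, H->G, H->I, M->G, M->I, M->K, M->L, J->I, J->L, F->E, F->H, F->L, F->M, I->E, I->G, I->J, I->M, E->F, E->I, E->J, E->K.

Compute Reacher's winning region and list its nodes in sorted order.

G, J, K, L

A0 = {G, K}
A1: add {L} — L (Reacher) has L→G.
A2: add {J} — J (Reacher) has J→L.
A3 = A2; e.g. E (Blocker) can still go to F. Fixed point.
Reacher's winning region = {G, J, K, L}.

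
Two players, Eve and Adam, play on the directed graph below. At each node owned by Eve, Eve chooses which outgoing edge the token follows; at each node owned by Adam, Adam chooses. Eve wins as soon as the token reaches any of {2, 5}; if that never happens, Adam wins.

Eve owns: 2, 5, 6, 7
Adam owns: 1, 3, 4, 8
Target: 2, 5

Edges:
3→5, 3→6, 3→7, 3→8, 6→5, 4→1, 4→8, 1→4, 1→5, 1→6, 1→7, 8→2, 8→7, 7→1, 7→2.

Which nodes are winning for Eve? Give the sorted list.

A0 = {2, 5}
A1: add {6, 7} — 6 (Eve) has 6→5; 7 (Eve) has 7→2.
A2: add {8} — 8 (Adam): all of {2, 7} already in.
A3: add {3} — 3 (Adam): all of {5, 6, 7, 8} already in.
A4 = A3; e.g. 1 (Adam) can still go to 4. Fixed point.
Eve's winning region = {2, 3, 5, 6, 7, 8}.

2, 3, 5, 6, 7, 8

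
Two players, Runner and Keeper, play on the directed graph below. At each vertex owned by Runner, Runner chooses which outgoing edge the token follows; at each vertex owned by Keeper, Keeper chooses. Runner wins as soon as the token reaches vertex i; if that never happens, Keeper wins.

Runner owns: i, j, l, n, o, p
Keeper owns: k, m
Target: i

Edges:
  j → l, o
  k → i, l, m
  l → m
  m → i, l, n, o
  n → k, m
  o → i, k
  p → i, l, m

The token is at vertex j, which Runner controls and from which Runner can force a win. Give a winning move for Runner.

A0 = {i}
A1: add {o, p} — o (Runner) has o→i; p (Runner) has p→i.
A2: add {j} — j (Runner) has j→o.
A3 = A2; e.g. k (Keeper) can still go to l. Fixed point.
From j, successor o is in the attractor (rank 1); the other successor l is not.

o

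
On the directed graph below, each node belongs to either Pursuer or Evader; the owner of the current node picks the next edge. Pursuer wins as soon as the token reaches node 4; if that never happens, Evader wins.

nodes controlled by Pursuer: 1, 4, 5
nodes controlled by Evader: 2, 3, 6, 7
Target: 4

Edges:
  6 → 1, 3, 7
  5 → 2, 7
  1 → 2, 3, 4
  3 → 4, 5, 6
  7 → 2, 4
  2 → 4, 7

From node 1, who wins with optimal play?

A0 = {4}
A1: add {1} — 1 (Pursuer) has 1→4.
A2 = A1; e.g. 2 (Evader) can still go to 7. Fixed point.
1 ∈ A1, so Pursuer can force the target.

Pursuer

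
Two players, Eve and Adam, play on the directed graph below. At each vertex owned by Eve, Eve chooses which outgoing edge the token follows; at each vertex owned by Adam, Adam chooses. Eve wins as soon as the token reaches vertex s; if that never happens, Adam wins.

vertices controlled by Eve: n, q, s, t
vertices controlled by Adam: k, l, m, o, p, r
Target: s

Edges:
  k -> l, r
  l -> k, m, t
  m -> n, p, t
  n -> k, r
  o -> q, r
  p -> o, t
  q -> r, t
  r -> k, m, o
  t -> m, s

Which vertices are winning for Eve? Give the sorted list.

A0 = {s}
A1: add {t} — t (Eve) has t→s.
A2: add {q} — q (Eve) has q→t.
A3 = A2; e.g. k (Adam) can still go to l. Fixed point.
Eve's winning region = {q, s, t}.

q, s, t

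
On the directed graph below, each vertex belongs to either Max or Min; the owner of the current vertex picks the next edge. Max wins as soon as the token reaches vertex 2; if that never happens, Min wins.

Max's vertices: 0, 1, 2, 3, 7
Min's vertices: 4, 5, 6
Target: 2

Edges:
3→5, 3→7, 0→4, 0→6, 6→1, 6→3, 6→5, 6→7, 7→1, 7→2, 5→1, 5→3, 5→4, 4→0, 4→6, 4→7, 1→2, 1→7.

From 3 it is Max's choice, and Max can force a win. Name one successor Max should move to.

7

A0 = {2}
A1: add {1, 7} — 1 (Max) has 1→2; 7 (Max) has 7→2.
A2: add {3} — 3 (Max) has 3→7.
A3 = A2; e.g. 0 (Max) has no edge into A2. Fixed point.
From 3, successor 7 is in the attractor (rank 1); the other successor 5 is not.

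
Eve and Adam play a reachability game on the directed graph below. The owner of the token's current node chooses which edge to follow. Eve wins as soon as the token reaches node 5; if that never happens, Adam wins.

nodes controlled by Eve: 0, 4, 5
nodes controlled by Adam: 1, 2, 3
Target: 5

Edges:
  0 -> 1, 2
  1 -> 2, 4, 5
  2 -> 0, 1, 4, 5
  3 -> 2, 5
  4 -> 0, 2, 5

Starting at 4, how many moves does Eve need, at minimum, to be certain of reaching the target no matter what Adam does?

1

A0 = {5}
A1: add {4} — 4 (Eve) has 4→5.
A2 = A1; e.g. 0 (Eve) has no edge into A1. Fixed point.
4 enters the attractor at level 1, so Eve can force the target in 1 move from there.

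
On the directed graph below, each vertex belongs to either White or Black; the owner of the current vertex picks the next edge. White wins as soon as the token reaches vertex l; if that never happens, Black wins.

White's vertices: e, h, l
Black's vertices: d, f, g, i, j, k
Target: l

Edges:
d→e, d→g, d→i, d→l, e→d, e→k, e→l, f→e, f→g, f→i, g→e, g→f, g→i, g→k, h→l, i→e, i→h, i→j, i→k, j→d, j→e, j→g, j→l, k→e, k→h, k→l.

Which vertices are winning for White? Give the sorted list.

e, h, k, l

A0 = {l}
A1: add {e, h} — e (White) has e→l; h (White) has h→l.
A2: add {k} — k (Black): all of {e, h, l} already in.
A3 = A2; e.g. d (Black) can still go to g. Fixed point.
White's winning region = {e, h, k, l}.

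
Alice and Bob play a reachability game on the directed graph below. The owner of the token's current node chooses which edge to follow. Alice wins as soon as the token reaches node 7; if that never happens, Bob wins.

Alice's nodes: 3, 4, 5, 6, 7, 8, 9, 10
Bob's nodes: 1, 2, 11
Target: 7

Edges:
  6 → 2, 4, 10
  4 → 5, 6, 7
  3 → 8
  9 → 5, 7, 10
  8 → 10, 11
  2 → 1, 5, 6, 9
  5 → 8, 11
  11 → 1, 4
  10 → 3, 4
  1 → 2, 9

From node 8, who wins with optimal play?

A0 = {7}
A1: add {4, 9} — 4 (Alice) has 4→7; 9 (Alice) has 9→7.
A2: add {6, 10} — 6 (Alice) has 6→4; 10 (Alice) has 10→4.
A3: add {8} — 8 (Alice) has 8→10.
8 ∈ A3, so Alice can force the target.

Alice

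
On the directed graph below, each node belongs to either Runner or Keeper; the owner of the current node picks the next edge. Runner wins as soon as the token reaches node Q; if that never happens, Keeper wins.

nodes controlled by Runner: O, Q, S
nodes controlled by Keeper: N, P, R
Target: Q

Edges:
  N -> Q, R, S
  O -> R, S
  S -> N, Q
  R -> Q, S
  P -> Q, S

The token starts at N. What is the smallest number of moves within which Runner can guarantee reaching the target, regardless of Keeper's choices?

3

A0 = {Q}
A1: add {S} — S (Runner) has S→Q.
A2: add {O, P, R} — O (Runner) has O→S; P (Keeper): all of {Q, S} already in; R (Keeper): all of {Q, S} already in.
A3: add {N} — N (Keeper): all of {Q, R, S} already in.
A3 = all vertices. Fixed point.
N enters the attractor at level 3, so Runner can force the target in 3 moves from there.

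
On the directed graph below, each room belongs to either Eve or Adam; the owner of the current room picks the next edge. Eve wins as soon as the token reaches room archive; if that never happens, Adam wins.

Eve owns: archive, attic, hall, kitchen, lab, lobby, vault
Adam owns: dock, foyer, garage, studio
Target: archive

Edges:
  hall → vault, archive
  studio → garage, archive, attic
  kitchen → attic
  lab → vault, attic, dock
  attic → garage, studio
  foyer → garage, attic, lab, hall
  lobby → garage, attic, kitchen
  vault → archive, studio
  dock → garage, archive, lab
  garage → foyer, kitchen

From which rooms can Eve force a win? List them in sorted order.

archive, hall, lab, vault

A0 = {archive}
A1: add {hall, vault} — vault (Eve) has vault→archive; hall (Eve) has hall→archive.
A2: add {lab} — lab (Eve) has lab→vault.
A3 = A2; e.g. foyer (Adam) can still go to garage. Fixed point.
Eve's winning region = {archive, hall, lab, vault}.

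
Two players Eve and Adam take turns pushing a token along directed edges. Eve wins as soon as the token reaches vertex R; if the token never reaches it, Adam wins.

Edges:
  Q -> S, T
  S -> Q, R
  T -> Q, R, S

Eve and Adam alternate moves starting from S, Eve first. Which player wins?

Eve

Track states (vertex, player-to-move).
A0 = {(R,Eve), (R,Adam)}
A1: add {(S,Eve), (T,Eve)}.
(S,Eve) ∈ A1 ⇒ Eve forces the target.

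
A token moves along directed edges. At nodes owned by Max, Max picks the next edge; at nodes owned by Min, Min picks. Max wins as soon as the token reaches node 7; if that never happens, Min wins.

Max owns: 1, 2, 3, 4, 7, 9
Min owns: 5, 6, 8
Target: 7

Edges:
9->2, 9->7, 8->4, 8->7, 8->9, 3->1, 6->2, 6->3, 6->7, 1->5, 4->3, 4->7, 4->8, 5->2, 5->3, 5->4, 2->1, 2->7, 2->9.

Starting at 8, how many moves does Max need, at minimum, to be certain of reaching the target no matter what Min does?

2

A0 = {7}
A1: add {2, 4, 9} — 2 (Max) has 2→7; 4 (Max) has 4→7; 9 (Max) has 9→7.
A2: add {8} — 8 (Min): all of {4, 7, 9} already in.
A3 = A2; e.g. 1 (Max) has no edge into A2. Fixed point.
8 enters the attractor at level 2, so Max can force the target in 2 moves from there.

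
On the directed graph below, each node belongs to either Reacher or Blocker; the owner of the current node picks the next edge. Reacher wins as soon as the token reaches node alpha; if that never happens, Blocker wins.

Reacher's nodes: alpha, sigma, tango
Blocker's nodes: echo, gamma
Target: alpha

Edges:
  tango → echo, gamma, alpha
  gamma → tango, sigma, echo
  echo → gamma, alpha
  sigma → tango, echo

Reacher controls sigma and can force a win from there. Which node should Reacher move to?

tango

A0 = {alpha}
A1: add {tango} — tango (Reacher) has tango→alpha.
A2: add {sigma} — sigma (Reacher) has sigma→tango.
A3 = A2; e.g. echo (Blocker) can still go to gamma. Fixed point.
From sigma, successor tango is in the attractor (rank 1); the other successor echo is not.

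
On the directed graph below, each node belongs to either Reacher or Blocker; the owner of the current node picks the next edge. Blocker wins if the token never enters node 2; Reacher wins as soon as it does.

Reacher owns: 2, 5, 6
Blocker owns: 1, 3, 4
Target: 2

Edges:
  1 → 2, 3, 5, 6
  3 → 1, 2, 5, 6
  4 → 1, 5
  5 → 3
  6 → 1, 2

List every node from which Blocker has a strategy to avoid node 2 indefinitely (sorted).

1, 3, 4, 5

A0 = {2}
A1: add {6} — 6 (Reacher) has 6→2.
A2 = A1; e.g. 1 (Blocker) can still go to 3. Fixed point.
Reacher's attractor = {2, 6}; Blocker avoids the target exactly from the complement.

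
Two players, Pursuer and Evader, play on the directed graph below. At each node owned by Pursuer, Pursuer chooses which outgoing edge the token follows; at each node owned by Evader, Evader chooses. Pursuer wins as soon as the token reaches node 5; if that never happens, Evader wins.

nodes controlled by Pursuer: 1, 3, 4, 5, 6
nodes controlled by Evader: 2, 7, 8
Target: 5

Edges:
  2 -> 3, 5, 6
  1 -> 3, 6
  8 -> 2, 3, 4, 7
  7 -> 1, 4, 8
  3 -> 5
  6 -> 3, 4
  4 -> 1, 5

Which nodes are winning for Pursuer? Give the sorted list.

A0 = {5}
A1: add {3, 4} — 3 (Pursuer) has 3→5; 4 (Pursuer) has 4→5.
A2: add {1, 6} — 1 (Pursuer) has 1→3; 6 (Pursuer) has 6→3.
A3: add {2} — 2 (Evader): all of {3, 5, 6} already in.
A4 = A3; e.g. 7 (Evader) can still go to 8. Fixed point.
Pursuer's winning region = {1, 2, 3, 4, 5, 6}.

1, 2, 3, 4, 5, 6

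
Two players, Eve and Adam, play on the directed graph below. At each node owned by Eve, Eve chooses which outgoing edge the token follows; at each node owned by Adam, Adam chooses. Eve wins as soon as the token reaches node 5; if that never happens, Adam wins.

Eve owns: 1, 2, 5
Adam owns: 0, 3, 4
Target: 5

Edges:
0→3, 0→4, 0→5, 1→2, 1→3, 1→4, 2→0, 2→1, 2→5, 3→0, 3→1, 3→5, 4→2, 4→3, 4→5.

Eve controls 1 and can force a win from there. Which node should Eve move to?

2

A0 = {5}
A1: add {2} — 2 (Eve) has 2→5.
A2: add {1} — 1 (Eve) has 1→2.
A3 = A2; e.g. 0 (Adam) can still go to 3. Fixed point.
From 1, successor 2 is in the attractor (rank 1); the other successors 3, 4 are not.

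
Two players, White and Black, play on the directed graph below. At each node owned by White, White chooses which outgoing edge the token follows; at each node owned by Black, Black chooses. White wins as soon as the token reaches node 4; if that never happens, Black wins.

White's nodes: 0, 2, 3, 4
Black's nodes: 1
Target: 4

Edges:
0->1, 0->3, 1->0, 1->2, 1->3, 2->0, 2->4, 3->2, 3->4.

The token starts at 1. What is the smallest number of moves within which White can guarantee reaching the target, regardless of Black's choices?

3

A0 = {4}
A1: add {2, 3} — 2 (White) has 2→4; 3 (White) has 3→4.
A2: add {0} — 0 (White) has 0→3.
A3: add {1} — 1 (Black): all of {0, 2, 3} already in.
A3 = all vertices. Fixed point.
1 enters the attractor at level 3, so White can force the target in 3 moves from there.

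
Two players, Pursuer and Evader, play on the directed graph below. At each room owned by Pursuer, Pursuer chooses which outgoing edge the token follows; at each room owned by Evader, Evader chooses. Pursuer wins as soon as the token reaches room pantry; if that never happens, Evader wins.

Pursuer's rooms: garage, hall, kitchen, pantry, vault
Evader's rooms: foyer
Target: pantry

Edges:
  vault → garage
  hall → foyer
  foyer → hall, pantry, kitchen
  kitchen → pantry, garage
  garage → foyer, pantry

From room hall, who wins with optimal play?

Evader

A0 = {pantry}
A1: add {garage, kitchen} — kitchen (Pursuer) has kitchen→pantry; garage (Pursuer) has garage→pantry.
A2: add {vault} — vault (Pursuer) has vault→garage.
A3 = A2; e.g. hall (Pursuer) has no edge into A2. Fixed point.
hall never enters the attractor, so Evader can avoid the target forever.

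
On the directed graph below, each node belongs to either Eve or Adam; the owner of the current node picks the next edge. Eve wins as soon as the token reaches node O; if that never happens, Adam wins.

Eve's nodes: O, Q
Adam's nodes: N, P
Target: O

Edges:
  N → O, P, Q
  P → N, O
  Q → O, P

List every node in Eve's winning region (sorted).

A0 = {O}
A1: add {Q} — Q (Eve) has Q→O.
A2 = A1; e.g. N (Adam) can still go to P. Fixed point.
Eve's winning region = {O, Q}.

O, Q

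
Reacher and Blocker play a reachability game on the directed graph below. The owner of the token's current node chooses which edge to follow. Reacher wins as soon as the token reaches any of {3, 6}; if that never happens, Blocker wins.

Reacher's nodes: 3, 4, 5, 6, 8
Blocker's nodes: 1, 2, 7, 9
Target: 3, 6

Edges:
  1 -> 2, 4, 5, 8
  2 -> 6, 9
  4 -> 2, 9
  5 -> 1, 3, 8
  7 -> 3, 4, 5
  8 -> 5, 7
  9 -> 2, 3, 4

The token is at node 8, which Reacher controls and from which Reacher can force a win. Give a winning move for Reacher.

A0 = {3, 6}
A1: add {5} — 5 (Reacher) has 5→3.
A2: add {8} — 8 (Reacher) has 8→5.
A3 = A2; e.g. 1 (Blocker) can still go to 2. Fixed point.
From 8, successor 5 is in the attractor (rank 1); the other successor 7 is not.

5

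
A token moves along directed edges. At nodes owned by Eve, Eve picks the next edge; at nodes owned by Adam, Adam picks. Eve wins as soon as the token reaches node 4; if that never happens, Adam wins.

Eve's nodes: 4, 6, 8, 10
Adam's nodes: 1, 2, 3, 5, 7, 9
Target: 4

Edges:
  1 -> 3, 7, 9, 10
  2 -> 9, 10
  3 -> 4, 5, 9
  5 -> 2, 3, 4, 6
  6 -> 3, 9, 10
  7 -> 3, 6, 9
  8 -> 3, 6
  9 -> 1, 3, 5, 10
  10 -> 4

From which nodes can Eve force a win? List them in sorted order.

A0 = {4}
A1: add {10} — 10 (Eve) has 10→4.
A2: add {6} — 6 (Eve) has 6→10.
A3: add {8} — 8 (Eve) has 8→6.
A4 = A3; e.g. 1 (Adam) can still go to 3. Fixed point.
Eve's winning region = {4, 6, 8, 10}.

4, 6, 8, 10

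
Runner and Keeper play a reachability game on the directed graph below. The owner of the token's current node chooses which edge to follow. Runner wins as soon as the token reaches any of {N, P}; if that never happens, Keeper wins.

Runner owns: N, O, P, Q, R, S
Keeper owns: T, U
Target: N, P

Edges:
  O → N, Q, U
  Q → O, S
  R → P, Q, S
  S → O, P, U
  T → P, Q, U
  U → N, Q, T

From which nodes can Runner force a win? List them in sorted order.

A0 = {N, P}
A1: add {O, R, S} — O (Runner) has O→N; R (Runner) has R→P; S (Runner) has S→P.
A2: add {Q} — Q (Runner) has Q→O.
A3 = A2; e.g. T (Keeper) can still go to U. Fixed point.
Runner's winning region = {N, O, P, Q, R, S}.

N, O, P, Q, R, S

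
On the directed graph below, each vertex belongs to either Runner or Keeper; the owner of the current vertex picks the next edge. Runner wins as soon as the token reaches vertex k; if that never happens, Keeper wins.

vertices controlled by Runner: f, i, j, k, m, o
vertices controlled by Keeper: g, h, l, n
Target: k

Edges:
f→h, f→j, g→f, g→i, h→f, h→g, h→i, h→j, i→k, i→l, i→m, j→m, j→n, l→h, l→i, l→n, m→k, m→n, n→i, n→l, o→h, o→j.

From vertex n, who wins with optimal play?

Keeper

A0 = {k}
A1: add {i, m} — i (Runner) has i→k; m (Runner) has m→k.
A2: add {j} — j (Runner) has j→m.
A3: add {f, o} — f (Runner) has f→j; o (Runner) has o→j.
A4: add {g} — g (Keeper): all of {f, i} already in.
A5: add {h} — h (Keeper): all of {f, g, i, j} already in.
A6 = A5; e.g. l (Keeper) can still go to n. Fixed point.
n never enters the attractor, so Keeper can avoid the target forever.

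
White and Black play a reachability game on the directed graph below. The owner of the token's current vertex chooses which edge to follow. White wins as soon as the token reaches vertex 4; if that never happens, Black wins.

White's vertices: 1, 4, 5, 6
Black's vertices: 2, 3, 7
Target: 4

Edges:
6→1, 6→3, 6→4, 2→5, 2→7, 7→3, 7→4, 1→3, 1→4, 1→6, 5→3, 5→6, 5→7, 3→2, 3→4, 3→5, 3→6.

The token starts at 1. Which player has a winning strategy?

White

A0 = {4}
A1: add {1, 6} — 1 (White) has 1→4; 6 (White) has 6→4.
1 ∈ A1, so White can force the target.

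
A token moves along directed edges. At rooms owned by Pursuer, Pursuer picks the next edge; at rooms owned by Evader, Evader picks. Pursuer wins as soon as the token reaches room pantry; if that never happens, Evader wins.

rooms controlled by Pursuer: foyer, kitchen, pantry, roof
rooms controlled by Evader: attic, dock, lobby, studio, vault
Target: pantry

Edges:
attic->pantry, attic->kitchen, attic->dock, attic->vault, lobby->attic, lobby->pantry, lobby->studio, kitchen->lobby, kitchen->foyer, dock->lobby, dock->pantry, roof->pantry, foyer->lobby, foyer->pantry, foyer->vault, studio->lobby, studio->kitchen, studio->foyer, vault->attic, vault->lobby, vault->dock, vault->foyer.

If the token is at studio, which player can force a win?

A0 = {pantry}
A1: add {foyer, roof} — roof (Pursuer) has roof→pantry; foyer (Pursuer) has foyer→pantry.
A2: add {kitchen} — kitchen (Pursuer) has kitchen→foyer.
A3 = A2; e.g. attic (Evader) can still go to dock. Fixed point.
studio never enters the attractor, so Evader can avoid the target forever.

Evader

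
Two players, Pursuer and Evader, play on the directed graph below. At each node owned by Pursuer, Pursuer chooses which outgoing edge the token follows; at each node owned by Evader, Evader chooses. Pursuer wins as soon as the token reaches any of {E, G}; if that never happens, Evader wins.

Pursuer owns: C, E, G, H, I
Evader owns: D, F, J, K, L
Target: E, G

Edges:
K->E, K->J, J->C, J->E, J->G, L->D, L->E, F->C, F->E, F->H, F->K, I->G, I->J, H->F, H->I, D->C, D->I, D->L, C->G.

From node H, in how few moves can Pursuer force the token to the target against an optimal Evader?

2

A0 = {E, G}
A1: add {C, I} — C (Pursuer) has C→G; I (Pursuer) has I→G.
A2: add {H, J} — H (Pursuer) has H→I; J (Evader): all of {C, E, G} already in.
H enters the attractor at level 2, so Pursuer can force the target in 2 moves from there.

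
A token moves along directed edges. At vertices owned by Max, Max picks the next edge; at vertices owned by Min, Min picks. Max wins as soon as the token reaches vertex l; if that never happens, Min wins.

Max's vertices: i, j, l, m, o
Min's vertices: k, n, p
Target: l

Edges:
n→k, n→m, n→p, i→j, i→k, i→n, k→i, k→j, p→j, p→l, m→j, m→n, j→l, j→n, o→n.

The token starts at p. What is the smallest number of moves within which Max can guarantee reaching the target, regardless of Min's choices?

A0 = {l}
A1: add {j} — j (Max) has j→l.
A2: add {i, m, p} — i (Max) has i→j; m (Max) has m→j; p (Min): all of {j, l} already in.
p enters the attractor at level 2, so Max can force the target in 2 moves from there.

2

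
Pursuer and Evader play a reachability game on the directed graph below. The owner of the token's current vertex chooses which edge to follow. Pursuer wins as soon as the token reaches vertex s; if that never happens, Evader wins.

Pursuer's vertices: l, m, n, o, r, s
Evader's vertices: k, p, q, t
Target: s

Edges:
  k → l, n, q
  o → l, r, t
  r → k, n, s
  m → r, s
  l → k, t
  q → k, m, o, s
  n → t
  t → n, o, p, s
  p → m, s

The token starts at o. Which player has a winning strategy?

Pursuer

A0 = {s}
A1: add {m, r} — m (Pursuer) has m→s; r (Pursuer) has r→s.
A2: add {o, p} — o (Pursuer) has o→r; p (Evader): all of {m, s} already in.
A3 = A2; e.g. k (Evader) can still go to l. Fixed point.
o ∈ A2, so Pursuer can force the target.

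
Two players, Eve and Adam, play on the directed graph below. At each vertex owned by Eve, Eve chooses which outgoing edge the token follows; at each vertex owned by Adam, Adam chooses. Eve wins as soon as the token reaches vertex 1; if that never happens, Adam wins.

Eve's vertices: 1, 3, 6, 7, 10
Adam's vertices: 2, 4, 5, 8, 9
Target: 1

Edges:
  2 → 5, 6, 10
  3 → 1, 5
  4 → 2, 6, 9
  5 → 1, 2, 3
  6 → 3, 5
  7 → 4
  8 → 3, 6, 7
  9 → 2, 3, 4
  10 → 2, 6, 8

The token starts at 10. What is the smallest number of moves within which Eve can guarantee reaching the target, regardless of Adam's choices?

A0 = {1}
A1: add {3} — 3 (Eve) has 3→1.
A2: add {6} — 6 (Eve) has 6→3.
A3: add {10} — 10 (Eve) has 10→6.
A4 = A3; e.g. 2 (Adam) can still go to 5. Fixed point.
10 enters the attractor at level 3, so Eve can force the target in 3 moves from there.

3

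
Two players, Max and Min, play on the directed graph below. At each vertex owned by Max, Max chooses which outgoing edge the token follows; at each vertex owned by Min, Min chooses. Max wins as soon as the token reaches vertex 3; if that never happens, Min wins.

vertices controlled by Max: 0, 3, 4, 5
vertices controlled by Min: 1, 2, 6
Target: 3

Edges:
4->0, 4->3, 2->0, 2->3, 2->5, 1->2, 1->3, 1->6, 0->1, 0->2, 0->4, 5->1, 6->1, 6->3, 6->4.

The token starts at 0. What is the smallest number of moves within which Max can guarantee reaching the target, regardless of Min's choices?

A0 = {3}
A1: add {4} — 4 (Max) has 4→3.
A2: add {0} — 0 (Max) has 0→4.
A3 = A2; e.g. 1 (Min) can still go to 2. Fixed point.
0 enters the attractor at level 2, so Max can force the target in 2 moves from there.

2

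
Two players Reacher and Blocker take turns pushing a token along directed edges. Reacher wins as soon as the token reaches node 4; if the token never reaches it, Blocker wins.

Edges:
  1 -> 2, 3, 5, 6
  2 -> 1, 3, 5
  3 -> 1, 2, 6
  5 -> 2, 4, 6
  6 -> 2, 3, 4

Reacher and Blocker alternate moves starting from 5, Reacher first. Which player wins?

Track states (vertex, player-to-move).
A0 = {(4,Reacher), (4,Blocker)}
A1: add {(5,Reacher), (6,Reacher)}.
(5,Reacher) ∈ A1 ⇒ Reacher forces the target.

Reacher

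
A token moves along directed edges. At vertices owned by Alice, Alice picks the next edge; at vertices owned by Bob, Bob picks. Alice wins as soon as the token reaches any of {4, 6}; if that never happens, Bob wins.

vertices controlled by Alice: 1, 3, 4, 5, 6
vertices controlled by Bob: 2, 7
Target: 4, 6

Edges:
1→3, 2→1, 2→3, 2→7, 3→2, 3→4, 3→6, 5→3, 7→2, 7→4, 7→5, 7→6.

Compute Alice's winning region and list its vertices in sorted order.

A0 = {4, 6}
A1: add {3} — 3 (Alice) has 3→4.
A2: add {1, 5} — 1 (Alice) has 1→3; 5 (Alice) has 5→3.
A3 = A2; e.g. 2 (Bob) can still go to 7. Fixed point.
Alice's winning region = {1, 3, 4, 5, 6}.

1, 3, 4, 5, 6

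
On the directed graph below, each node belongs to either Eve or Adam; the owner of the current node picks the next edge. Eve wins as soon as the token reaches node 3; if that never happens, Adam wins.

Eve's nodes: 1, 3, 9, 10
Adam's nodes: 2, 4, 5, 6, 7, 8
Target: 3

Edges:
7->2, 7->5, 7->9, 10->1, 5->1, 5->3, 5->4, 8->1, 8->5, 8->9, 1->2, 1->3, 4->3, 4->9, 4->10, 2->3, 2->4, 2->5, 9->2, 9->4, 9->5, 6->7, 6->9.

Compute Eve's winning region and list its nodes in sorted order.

A0 = {3}
A1: add {1} — 1 (Eve) has 1→3.
A2: add {10} — 10 (Eve) has 10→1.
A3 = A2; e.g. 2 (Adam) can still go to 4. Fixed point.
Eve's winning region = {1, 3, 10}.

1, 3, 10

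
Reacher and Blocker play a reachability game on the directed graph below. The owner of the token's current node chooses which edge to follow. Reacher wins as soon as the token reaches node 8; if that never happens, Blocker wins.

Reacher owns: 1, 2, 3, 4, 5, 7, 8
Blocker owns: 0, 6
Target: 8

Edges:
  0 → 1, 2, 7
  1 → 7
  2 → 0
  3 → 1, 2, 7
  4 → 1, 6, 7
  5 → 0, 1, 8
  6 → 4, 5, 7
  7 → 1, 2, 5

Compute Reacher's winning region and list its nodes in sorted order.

A0 = {8}
A1: add {5} — 5 (Reacher) has 5→8.
A2: add {7} — 7 (Reacher) has 7→5.
A3: add {1, 3, 4} — 1 (Reacher) has 1→7; 3 (Reacher) has 3→7; 4 (Reacher) has 4→7.
A4: add {6} — 6 (Blocker): all of {4, 5, 7} already in.
A5 = A4; e.g. 0 (Blocker) can still go to 2. Fixed point.
Reacher's winning region = {1, 3, 4, 5, 6, 7, 8}.

1, 3, 4, 5, 6, 7, 8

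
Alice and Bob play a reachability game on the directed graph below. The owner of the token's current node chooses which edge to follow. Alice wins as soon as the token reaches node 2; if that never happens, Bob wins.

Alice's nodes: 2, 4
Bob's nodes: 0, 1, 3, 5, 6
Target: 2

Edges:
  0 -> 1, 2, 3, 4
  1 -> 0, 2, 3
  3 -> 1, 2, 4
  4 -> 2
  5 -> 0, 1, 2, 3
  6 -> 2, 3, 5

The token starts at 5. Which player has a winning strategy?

Bob

A0 = {2}
A1: add {4} — 4 (Alice) has 4→2.
A2 = A1; e.g. 0 (Bob) can still go to 1. Fixed point.
5 never enters the attractor, so Bob can avoid the target forever.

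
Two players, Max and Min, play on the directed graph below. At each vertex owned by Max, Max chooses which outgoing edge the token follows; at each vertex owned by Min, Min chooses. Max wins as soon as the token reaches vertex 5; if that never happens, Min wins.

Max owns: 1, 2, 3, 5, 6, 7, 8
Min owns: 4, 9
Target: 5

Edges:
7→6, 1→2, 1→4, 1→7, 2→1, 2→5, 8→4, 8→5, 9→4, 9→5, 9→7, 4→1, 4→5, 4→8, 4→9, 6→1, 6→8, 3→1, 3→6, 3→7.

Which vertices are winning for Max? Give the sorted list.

1, 2, 3, 5, 6, 7, 8

A0 = {5}
A1: add {2, 8} — 2 (Max) has 2→5; 8 (Max) has 8→5.
A2: add {1, 6} — 1 (Max) has 1→2; 6 (Max) has 6→8.
A3: add {3, 7} — 3 (Max) has 3→1; 7 (Max) has 7→6.
A4 = A3; e.g. 4 (Min) can still go to 9. Fixed point.
Max's winning region = {1, 2, 3, 5, 6, 7, 8}.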